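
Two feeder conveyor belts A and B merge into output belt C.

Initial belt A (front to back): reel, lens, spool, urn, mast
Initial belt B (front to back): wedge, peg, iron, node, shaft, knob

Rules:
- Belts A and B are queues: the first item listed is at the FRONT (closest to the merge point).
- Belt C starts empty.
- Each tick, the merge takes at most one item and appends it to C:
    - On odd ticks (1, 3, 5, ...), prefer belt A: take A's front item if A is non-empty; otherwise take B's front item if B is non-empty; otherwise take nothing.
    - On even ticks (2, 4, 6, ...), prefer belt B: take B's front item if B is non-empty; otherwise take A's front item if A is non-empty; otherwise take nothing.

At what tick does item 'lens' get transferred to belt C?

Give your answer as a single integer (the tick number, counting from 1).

Answer: 3

Derivation:
Tick 1: prefer A, take reel from A; A=[lens,spool,urn,mast] B=[wedge,peg,iron,node,shaft,knob] C=[reel]
Tick 2: prefer B, take wedge from B; A=[lens,spool,urn,mast] B=[peg,iron,node,shaft,knob] C=[reel,wedge]
Tick 3: prefer A, take lens from A; A=[spool,urn,mast] B=[peg,iron,node,shaft,knob] C=[reel,wedge,lens]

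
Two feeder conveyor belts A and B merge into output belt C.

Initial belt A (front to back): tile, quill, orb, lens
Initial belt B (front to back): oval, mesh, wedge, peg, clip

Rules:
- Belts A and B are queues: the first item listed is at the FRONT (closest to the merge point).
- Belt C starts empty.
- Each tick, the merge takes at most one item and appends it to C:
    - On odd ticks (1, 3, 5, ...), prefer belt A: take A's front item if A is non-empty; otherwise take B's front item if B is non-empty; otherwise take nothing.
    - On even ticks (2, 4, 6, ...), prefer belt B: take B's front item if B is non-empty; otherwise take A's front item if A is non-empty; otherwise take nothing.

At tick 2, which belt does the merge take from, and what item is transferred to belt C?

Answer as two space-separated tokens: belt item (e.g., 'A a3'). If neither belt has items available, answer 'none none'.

Tick 1: prefer A, take tile from A; A=[quill,orb,lens] B=[oval,mesh,wedge,peg,clip] C=[tile]
Tick 2: prefer B, take oval from B; A=[quill,orb,lens] B=[mesh,wedge,peg,clip] C=[tile,oval]

Answer: B oval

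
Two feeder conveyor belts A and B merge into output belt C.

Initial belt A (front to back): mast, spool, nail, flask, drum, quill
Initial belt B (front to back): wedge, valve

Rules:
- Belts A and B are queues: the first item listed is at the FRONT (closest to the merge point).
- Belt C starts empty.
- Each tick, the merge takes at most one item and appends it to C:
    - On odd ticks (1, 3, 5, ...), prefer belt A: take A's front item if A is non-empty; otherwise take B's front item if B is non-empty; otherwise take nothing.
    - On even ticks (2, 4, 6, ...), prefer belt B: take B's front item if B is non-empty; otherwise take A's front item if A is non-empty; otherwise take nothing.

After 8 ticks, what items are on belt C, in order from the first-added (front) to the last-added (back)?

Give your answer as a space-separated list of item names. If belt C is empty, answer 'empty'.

Answer: mast wedge spool valve nail flask drum quill

Derivation:
Tick 1: prefer A, take mast from A; A=[spool,nail,flask,drum,quill] B=[wedge,valve] C=[mast]
Tick 2: prefer B, take wedge from B; A=[spool,nail,flask,drum,quill] B=[valve] C=[mast,wedge]
Tick 3: prefer A, take spool from A; A=[nail,flask,drum,quill] B=[valve] C=[mast,wedge,spool]
Tick 4: prefer B, take valve from B; A=[nail,flask,drum,quill] B=[-] C=[mast,wedge,spool,valve]
Tick 5: prefer A, take nail from A; A=[flask,drum,quill] B=[-] C=[mast,wedge,spool,valve,nail]
Tick 6: prefer B, take flask from A; A=[drum,quill] B=[-] C=[mast,wedge,spool,valve,nail,flask]
Tick 7: prefer A, take drum from A; A=[quill] B=[-] C=[mast,wedge,spool,valve,nail,flask,drum]
Tick 8: prefer B, take quill from A; A=[-] B=[-] C=[mast,wedge,spool,valve,nail,flask,drum,quill]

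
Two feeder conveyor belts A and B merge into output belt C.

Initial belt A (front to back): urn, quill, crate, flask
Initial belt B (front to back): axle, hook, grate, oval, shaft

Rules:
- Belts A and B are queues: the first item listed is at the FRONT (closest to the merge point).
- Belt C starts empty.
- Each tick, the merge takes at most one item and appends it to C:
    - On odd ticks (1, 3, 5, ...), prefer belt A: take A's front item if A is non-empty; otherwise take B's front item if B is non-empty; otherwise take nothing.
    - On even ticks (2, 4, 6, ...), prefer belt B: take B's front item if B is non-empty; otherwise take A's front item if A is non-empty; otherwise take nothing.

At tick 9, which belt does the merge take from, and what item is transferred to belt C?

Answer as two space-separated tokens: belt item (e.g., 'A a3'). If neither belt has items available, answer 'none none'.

Answer: B shaft

Derivation:
Tick 1: prefer A, take urn from A; A=[quill,crate,flask] B=[axle,hook,grate,oval,shaft] C=[urn]
Tick 2: prefer B, take axle from B; A=[quill,crate,flask] B=[hook,grate,oval,shaft] C=[urn,axle]
Tick 3: prefer A, take quill from A; A=[crate,flask] B=[hook,grate,oval,shaft] C=[urn,axle,quill]
Tick 4: prefer B, take hook from B; A=[crate,flask] B=[grate,oval,shaft] C=[urn,axle,quill,hook]
Tick 5: prefer A, take crate from A; A=[flask] B=[grate,oval,shaft] C=[urn,axle,quill,hook,crate]
Tick 6: prefer B, take grate from B; A=[flask] B=[oval,shaft] C=[urn,axle,quill,hook,crate,grate]
Tick 7: prefer A, take flask from A; A=[-] B=[oval,shaft] C=[urn,axle,quill,hook,crate,grate,flask]
Tick 8: prefer B, take oval from B; A=[-] B=[shaft] C=[urn,axle,quill,hook,crate,grate,flask,oval]
Tick 9: prefer A, take shaft from B; A=[-] B=[-] C=[urn,axle,quill,hook,crate,grate,flask,oval,shaft]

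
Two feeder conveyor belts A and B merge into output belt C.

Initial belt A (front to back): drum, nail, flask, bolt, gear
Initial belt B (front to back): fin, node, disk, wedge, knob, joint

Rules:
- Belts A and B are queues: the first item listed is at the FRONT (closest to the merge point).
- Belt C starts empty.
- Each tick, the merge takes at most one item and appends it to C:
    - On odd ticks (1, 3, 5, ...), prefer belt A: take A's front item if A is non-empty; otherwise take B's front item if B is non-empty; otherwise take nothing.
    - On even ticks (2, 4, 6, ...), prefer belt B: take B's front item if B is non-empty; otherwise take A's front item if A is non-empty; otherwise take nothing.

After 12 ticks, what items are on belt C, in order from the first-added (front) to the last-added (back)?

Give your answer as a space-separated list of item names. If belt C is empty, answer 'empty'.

Answer: drum fin nail node flask disk bolt wedge gear knob joint

Derivation:
Tick 1: prefer A, take drum from A; A=[nail,flask,bolt,gear] B=[fin,node,disk,wedge,knob,joint] C=[drum]
Tick 2: prefer B, take fin from B; A=[nail,flask,bolt,gear] B=[node,disk,wedge,knob,joint] C=[drum,fin]
Tick 3: prefer A, take nail from A; A=[flask,bolt,gear] B=[node,disk,wedge,knob,joint] C=[drum,fin,nail]
Tick 4: prefer B, take node from B; A=[flask,bolt,gear] B=[disk,wedge,knob,joint] C=[drum,fin,nail,node]
Tick 5: prefer A, take flask from A; A=[bolt,gear] B=[disk,wedge,knob,joint] C=[drum,fin,nail,node,flask]
Tick 6: prefer B, take disk from B; A=[bolt,gear] B=[wedge,knob,joint] C=[drum,fin,nail,node,flask,disk]
Tick 7: prefer A, take bolt from A; A=[gear] B=[wedge,knob,joint] C=[drum,fin,nail,node,flask,disk,bolt]
Tick 8: prefer B, take wedge from B; A=[gear] B=[knob,joint] C=[drum,fin,nail,node,flask,disk,bolt,wedge]
Tick 9: prefer A, take gear from A; A=[-] B=[knob,joint] C=[drum,fin,nail,node,flask,disk,bolt,wedge,gear]
Tick 10: prefer B, take knob from B; A=[-] B=[joint] C=[drum,fin,nail,node,flask,disk,bolt,wedge,gear,knob]
Tick 11: prefer A, take joint from B; A=[-] B=[-] C=[drum,fin,nail,node,flask,disk,bolt,wedge,gear,knob,joint]
Tick 12: prefer B, both empty, nothing taken; A=[-] B=[-] C=[drum,fin,nail,node,flask,disk,bolt,wedge,gear,knob,joint]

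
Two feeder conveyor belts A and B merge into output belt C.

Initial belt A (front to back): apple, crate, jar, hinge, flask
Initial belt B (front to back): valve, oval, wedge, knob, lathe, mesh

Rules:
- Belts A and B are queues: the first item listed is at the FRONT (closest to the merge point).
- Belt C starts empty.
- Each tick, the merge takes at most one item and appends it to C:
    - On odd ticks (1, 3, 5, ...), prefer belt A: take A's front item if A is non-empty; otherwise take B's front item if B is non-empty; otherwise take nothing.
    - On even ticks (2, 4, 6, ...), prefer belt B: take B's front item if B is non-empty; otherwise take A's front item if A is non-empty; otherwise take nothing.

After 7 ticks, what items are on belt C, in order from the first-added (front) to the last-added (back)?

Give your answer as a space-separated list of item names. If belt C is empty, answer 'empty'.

Answer: apple valve crate oval jar wedge hinge

Derivation:
Tick 1: prefer A, take apple from A; A=[crate,jar,hinge,flask] B=[valve,oval,wedge,knob,lathe,mesh] C=[apple]
Tick 2: prefer B, take valve from B; A=[crate,jar,hinge,flask] B=[oval,wedge,knob,lathe,mesh] C=[apple,valve]
Tick 3: prefer A, take crate from A; A=[jar,hinge,flask] B=[oval,wedge,knob,lathe,mesh] C=[apple,valve,crate]
Tick 4: prefer B, take oval from B; A=[jar,hinge,flask] B=[wedge,knob,lathe,mesh] C=[apple,valve,crate,oval]
Tick 5: prefer A, take jar from A; A=[hinge,flask] B=[wedge,knob,lathe,mesh] C=[apple,valve,crate,oval,jar]
Tick 6: prefer B, take wedge from B; A=[hinge,flask] B=[knob,lathe,mesh] C=[apple,valve,crate,oval,jar,wedge]
Tick 7: prefer A, take hinge from A; A=[flask] B=[knob,lathe,mesh] C=[apple,valve,crate,oval,jar,wedge,hinge]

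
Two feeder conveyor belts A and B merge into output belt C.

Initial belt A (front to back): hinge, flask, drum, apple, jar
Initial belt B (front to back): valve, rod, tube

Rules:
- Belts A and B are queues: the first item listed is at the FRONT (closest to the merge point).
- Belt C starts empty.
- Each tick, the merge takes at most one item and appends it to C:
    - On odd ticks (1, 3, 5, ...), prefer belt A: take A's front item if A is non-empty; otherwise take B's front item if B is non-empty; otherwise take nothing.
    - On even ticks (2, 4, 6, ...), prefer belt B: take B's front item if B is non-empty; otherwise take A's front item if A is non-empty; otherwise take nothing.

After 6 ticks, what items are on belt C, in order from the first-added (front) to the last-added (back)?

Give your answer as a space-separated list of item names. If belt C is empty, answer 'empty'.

Tick 1: prefer A, take hinge from A; A=[flask,drum,apple,jar] B=[valve,rod,tube] C=[hinge]
Tick 2: prefer B, take valve from B; A=[flask,drum,apple,jar] B=[rod,tube] C=[hinge,valve]
Tick 3: prefer A, take flask from A; A=[drum,apple,jar] B=[rod,tube] C=[hinge,valve,flask]
Tick 4: prefer B, take rod from B; A=[drum,apple,jar] B=[tube] C=[hinge,valve,flask,rod]
Tick 5: prefer A, take drum from A; A=[apple,jar] B=[tube] C=[hinge,valve,flask,rod,drum]
Tick 6: prefer B, take tube from B; A=[apple,jar] B=[-] C=[hinge,valve,flask,rod,drum,tube]

Answer: hinge valve flask rod drum tube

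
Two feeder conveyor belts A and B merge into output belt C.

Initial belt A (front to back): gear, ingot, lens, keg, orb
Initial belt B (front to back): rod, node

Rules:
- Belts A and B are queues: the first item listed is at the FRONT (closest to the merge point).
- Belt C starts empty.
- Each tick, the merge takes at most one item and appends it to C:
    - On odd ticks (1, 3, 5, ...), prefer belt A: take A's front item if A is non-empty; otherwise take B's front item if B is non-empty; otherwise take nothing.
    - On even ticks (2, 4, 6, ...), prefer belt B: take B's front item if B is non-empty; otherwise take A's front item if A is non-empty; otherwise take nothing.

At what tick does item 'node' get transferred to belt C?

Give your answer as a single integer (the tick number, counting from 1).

Tick 1: prefer A, take gear from A; A=[ingot,lens,keg,orb] B=[rod,node] C=[gear]
Tick 2: prefer B, take rod from B; A=[ingot,lens,keg,orb] B=[node] C=[gear,rod]
Tick 3: prefer A, take ingot from A; A=[lens,keg,orb] B=[node] C=[gear,rod,ingot]
Tick 4: prefer B, take node from B; A=[lens,keg,orb] B=[-] C=[gear,rod,ingot,node]

Answer: 4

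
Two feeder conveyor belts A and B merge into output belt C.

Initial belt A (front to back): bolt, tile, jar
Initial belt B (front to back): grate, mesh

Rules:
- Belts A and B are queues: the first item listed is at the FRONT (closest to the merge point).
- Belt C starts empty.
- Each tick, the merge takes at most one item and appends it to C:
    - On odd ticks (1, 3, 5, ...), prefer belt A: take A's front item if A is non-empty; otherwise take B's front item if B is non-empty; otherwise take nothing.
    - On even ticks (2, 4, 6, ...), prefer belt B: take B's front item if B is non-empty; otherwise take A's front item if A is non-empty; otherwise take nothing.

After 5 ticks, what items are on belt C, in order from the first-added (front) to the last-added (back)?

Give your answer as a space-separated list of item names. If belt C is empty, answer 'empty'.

Tick 1: prefer A, take bolt from A; A=[tile,jar] B=[grate,mesh] C=[bolt]
Tick 2: prefer B, take grate from B; A=[tile,jar] B=[mesh] C=[bolt,grate]
Tick 3: prefer A, take tile from A; A=[jar] B=[mesh] C=[bolt,grate,tile]
Tick 4: prefer B, take mesh from B; A=[jar] B=[-] C=[bolt,grate,tile,mesh]
Tick 5: prefer A, take jar from A; A=[-] B=[-] C=[bolt,grate,tile,mesh,jar]

Answer: bolt grate tile mesh jar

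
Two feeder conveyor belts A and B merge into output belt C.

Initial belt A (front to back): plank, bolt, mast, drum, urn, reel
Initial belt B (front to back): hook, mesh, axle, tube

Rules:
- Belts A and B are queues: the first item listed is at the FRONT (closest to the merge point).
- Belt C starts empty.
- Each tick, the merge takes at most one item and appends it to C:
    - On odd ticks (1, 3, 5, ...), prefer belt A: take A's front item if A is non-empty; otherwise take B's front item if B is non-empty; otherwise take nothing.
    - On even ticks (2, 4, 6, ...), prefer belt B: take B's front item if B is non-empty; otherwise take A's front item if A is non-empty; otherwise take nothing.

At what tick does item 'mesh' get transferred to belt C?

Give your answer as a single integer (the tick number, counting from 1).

Answer: 4

Derivation:
Tick 1: prefer A, take plank from A; A=[bolt,mast,drum,urn,reel] B=[hook,mesh,axle,tube] C=[plank]
Tick 2: prefer B, take hook from B; A=[bolt,mast,drum,urn,reel] B=[mesh,axle,tube] C=[plank,hook]
Tick 3: prefer A, take bolt from A; A=[mast,drum,urn,reel] B=[mesh,axle,tube] C=[plank,hook,bolt]
Tick 4: prefer B, take mesh from B; A=[mast,drum,urn,reel] B=[axle,tube] C=[plank,hook,bolt,mesh]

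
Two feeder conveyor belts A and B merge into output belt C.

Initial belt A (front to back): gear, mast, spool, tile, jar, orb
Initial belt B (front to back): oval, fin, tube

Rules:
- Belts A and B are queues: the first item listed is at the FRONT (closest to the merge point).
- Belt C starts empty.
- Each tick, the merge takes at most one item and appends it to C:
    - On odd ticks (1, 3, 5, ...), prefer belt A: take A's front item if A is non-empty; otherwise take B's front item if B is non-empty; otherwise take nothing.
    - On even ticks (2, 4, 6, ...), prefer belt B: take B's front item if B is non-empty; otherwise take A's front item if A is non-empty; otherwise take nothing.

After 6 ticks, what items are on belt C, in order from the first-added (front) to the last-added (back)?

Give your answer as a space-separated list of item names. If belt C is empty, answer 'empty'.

Tick 1: prefer A, take gear from A; A=[mast,spool,tile,jar,orb] B=[oval,fin,tube] C=[gear]
Tick 2: prefer B, take oval from B; A=[mast,spool,tile,jar,orb] B=[fin,tube] C=[gear,oval]
Tick 3: prefer A, take mast from A; A=[spool,tile,jar,orb] B=[fin,tube] C=[gear,oval,mast]
Tick 4: prefer B, take fin from B; A=[spool,tile,jar,orb] B=[tube] C=[gear,oval,mast,fin]
Tick 5: prefer A, take spool from A; A=[tile,jar,orb] B=[tube] C=[gear,oval,mast,fin,spool]
Tick 6: prefer B, take tube from B; A=[tile,jar,orb] B=[-] C=[gear,oval,mast,fin,spool,tube]

Answer: gear oval mast fin spool tube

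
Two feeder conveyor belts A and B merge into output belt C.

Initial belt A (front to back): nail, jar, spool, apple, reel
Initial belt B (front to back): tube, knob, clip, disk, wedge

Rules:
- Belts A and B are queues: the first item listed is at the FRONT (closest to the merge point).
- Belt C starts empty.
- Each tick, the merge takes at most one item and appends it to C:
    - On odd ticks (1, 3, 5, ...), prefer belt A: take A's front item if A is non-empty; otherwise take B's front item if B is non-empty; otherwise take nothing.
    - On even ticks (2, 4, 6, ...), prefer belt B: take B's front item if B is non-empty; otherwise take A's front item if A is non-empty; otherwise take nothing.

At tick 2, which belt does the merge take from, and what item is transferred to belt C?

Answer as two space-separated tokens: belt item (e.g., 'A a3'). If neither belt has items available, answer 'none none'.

Tick 1: prefer A, take nail from A; A=[jar,spool,apple,reel] B=[tube,knob,clip,disk,wedge] C=[nail]
Tick 2: prefer B, take tube from B; A=[jar,spool,apple,reel] B=[knob,clip,disk,wedge] C=[nail,tube]

Answer: B tube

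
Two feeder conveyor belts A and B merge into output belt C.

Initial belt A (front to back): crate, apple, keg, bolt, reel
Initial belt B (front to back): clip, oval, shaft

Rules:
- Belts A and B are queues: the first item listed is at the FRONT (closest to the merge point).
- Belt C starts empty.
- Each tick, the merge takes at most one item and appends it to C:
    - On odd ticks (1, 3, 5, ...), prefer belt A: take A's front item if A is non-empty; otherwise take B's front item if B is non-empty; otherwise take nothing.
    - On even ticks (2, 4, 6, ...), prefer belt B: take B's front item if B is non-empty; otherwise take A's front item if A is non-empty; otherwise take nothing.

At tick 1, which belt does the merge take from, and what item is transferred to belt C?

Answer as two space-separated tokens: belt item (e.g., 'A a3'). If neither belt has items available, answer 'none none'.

Answer: A crate

Derivation:
Tick 1: prefer A, take crate from A; A=[apple,keg,bolt,reel] B=[clip,oval,shaft] C=[crate]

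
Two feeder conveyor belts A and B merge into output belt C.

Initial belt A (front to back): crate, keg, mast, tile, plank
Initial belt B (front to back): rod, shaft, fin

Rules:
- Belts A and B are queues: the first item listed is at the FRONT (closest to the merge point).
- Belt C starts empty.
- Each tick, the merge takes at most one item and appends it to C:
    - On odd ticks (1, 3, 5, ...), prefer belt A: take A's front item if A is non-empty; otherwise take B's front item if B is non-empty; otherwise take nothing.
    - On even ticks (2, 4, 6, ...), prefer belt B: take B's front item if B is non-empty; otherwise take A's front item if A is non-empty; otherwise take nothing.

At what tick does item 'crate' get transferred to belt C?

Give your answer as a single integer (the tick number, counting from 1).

Answer: 1

Derivation:
Tick 1: prefer A, take crate from A; A=[keg,mast,tile,plank] B=[rod,shaft,fin] C=[crate]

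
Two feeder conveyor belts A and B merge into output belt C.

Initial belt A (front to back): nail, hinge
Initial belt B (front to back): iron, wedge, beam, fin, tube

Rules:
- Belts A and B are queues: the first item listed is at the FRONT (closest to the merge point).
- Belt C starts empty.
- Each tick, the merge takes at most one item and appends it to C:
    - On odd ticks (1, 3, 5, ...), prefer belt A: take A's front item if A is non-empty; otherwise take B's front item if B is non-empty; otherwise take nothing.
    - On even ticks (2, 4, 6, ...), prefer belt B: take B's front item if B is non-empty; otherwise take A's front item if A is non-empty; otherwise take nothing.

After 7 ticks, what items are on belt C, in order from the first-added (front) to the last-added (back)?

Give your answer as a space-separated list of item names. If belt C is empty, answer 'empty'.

Tick 1: prefer A, take nail from A; A=[hinge] B=[iron,wedge,beam,fin,tube] C=[nail]
Tick 2: prefer B, take iron from B; A=[hinge] B=[wedge,beam,fin,tube] C=[nail,iron]
Tick 3: prefer A, take hinge from A; A=[-] B=[wedge,beam,fin,tube] C=[nail,iron,hinge]
Tick 4: prefer B, take wedge from B; A=[-] B=[beam,fin,tube] C=[nail,iron,hinge,wedge]
Tick 5: prefer A, take beam from B; A=[-] B=[fin,tube] C=[nail,iron,hinge,wedge,beam]
Tick 6: prefer B, take fin from B; A=[-] B=[tube] C=[nail,iron,hinge,wedge,beam,fin]
Tick 7: prefer A, take tube from B; A=[-] B=[-] C=[nail,iron,hinge,wedge,beam,fin,tube]

Answer: nail iron hinge wedge beam fin tube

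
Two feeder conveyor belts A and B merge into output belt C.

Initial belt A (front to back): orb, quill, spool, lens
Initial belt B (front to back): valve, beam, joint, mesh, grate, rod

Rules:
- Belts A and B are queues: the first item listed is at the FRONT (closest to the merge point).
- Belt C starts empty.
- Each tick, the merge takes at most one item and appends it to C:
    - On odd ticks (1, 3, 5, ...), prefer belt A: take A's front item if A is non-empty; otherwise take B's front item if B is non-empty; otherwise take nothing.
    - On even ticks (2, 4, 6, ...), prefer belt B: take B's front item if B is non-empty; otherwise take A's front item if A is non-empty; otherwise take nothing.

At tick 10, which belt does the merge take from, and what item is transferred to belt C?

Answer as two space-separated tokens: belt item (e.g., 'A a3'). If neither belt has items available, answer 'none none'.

Tick 1: prefer A, take orb from A; A=[quill,spool,lens] B=[valve,beam,joint,mesh,grate,rod] C=[orb]
Tick 2: prefer B, take valve from B; A=[quill,spool,lens] B=[beam,joint,mesh,grate,rod] C=[orb,valve]
Tick 3: prefer A, take quill from A; A=[spool,lens] B=[beam,joint,mesh,grate,rod] C=[orb,valve,quill]
Tick 4: prefer B, take beam from B; A=[spool,lens] B=[joint,mesh,grate,rod] C=[orb,valve,quill,beam]
Tick 5: prefer A, take spool from A; A=[lens] B=[joint,mesh,grate,rod] C=[orb,valve,quill,beam,spool]
Tick 6: prefer B, take joint from B; A=[lens] B=[mesh,grate,rod] C=[orb,valve,quill,beam,spool,joint]
Tick 7: prefer A, take lens from A; A=[-] B=[mesh,grate,rod] C=[orb,valve,quill,beam,spool,joint,lens]
Tick 8: prefer B, take mesh from B; A=[-] B=[grate,rod] C=[orb,valve,quill,beam,spool,joint,lens,mesh]
Tick 9: prefer A, take grate from B; A=[-] B=[rod] C=[orb,valve,quill,beam,spool,joint,lens,mesh,grate]
Tick 10: prefer B, take rod from B; A=[-] B=[-] C=[orb,valve,quill,beam,spool,joint,lens,mesh,grate,rod]

Answer: B rod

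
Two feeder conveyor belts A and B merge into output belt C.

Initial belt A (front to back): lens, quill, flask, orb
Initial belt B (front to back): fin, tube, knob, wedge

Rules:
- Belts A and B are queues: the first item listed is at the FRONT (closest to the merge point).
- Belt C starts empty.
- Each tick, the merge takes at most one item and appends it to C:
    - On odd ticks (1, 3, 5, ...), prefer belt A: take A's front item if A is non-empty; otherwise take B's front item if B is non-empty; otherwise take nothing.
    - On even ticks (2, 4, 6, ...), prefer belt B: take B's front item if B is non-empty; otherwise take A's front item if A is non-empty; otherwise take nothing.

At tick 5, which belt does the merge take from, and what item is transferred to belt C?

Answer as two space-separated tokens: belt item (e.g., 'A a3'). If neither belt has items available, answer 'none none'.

Answer: A flask

Derivation:
Tick 1: prefer A, take lens from A; A=[quill,flask,orb] B=[fin,tube,knob,wedge] C=[lens]
Tick 2: prefer B, take fin from B; A=[quill,flask,orb] B=[tube,knob,wedge] C=[lens,fin]
Tick 3: prefer A, take quill from A; A=[flask,orb] B=[tube,knob,wedge] C=[lens,fin,quill]
Tick 4: prefer B, take tube from B; A=[flask,orb] B=[knob,wedge] C=[lens,fin,quill,tube]
Tick 5: prefer A, take flask from A; A=[orb] B=[knob,wedge] C=[lens,fin,quill,tube,flask]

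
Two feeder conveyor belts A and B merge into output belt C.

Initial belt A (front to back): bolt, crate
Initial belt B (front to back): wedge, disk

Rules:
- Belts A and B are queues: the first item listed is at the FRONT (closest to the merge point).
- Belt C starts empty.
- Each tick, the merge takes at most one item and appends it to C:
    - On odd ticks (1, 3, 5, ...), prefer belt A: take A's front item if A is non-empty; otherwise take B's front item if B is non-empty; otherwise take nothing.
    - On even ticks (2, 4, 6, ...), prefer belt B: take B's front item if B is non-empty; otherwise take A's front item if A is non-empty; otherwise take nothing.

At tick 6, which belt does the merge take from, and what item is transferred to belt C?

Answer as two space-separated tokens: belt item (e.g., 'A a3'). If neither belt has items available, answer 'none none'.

Answer: none none

Derivation:
Tick 1: prefer A, take bolt from A; A=[crate] B=[wedge,disk] C=[bolt]
Tick 2: prefer B, take wedge from B; A=[crate] B=[disk] C=[bolt,wedge]
Tick 3: prefer A, take crate from A; A=[-] B=[disk] C=[bolt,wedge,crate]
Tick 4: prefer B, take disk from B; A=[-] B=[-] C=[bolt,wedge,crate,disk]
Tick 5: prefer A, both empty, nothing taken; A=[-] B=[-] C=[bolt,wedge,crate,disk]
Tick 6: prefer B, both empty, nothing taken; A=[-] B=[-] C=[bolt,wedge,crate,disk]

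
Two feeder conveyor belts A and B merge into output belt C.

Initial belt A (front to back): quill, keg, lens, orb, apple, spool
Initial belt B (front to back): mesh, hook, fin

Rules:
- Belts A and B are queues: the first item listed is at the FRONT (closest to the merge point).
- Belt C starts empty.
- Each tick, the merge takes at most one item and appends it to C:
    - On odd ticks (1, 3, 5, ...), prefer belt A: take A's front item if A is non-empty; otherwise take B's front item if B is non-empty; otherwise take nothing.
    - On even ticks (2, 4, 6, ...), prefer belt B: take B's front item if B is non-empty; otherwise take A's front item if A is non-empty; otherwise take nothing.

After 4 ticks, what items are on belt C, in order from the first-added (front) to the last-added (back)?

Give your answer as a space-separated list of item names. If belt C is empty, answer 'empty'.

Tick 1: prefer A, take quill from A; A=[keg,lens,orb,apple,spool] B=[mesh,hook,fin] C=[quill]
Tick 2: prefer B, take mesh from B; A=[keg,lens,orb,apple,spool] B=[hook,fin] C=[quill,mesh]
Tick 3: prefer A, take keg from A; A=[lens,orb,apple,spool] B=[hook,fin] C=[quill,mesh,keg]
Tick 4: prefer B, take hook from B; A=[lens,orb,apple,spool] B=[fin] C=[quill,mesh,keg,hook]

Answer: quill mesh keg hook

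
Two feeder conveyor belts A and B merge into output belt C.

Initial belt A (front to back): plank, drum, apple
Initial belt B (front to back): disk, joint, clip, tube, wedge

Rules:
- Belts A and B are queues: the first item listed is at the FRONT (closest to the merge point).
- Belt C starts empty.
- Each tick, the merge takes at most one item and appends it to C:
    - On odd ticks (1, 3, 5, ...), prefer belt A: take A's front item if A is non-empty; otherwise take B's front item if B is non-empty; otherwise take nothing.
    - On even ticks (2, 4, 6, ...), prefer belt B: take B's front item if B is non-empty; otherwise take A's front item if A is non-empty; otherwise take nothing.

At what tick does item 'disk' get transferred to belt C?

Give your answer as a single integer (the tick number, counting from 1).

Tick 1: prefer A, take plank from A; A=[drum,apple] B=[disk,joint,clip,tube,wedge] C=[plank]
Tick 2: prefer B, take disk from B; A=[drum,apple] B=[joint,clip,tube,wedge] C=[plank,disk]

Answer: 2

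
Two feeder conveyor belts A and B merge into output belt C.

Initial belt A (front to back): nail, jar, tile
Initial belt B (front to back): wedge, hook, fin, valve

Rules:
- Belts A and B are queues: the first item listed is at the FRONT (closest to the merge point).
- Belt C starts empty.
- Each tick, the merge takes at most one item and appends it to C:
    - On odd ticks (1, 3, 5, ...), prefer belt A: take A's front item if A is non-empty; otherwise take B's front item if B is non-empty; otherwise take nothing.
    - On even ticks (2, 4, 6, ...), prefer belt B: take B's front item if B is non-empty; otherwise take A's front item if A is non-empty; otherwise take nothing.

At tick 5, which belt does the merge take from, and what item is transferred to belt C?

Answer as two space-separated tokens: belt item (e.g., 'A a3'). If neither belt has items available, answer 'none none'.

Answer: A tile

Derivation:
Tick 1: prefer A, take nail from A; A=[jar,tile] B=[wedge,hook,fin,valve] C=[nail]
Tick 2: prefer B, take wedge from B; A=[jar,tile] B=[hook,fin,valve] C=[nail,wedge]
Tick 3: prefer A, take jar from A; A=[tile] B=[hook,fin,valve] C=[nail,wedge,jar]
Tick 4: prefer B, take hook from B; A=[tile] B=[fin,valve] C=[nail,wedge,jar,hook]
Tick 5: prefer A, take tile from A; A=[-] B=[fin,valve] C=[nail,wedge,jar,hook,tile]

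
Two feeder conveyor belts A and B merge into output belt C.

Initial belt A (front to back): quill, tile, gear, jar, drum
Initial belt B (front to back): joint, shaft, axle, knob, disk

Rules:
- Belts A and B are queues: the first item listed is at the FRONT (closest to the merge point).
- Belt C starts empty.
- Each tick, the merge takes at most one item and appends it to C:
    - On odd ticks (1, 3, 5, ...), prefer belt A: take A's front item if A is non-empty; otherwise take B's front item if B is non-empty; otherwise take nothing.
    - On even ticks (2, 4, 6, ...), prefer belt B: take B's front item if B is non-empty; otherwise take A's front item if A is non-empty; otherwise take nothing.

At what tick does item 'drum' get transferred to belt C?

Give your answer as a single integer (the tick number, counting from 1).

Tick 1: prefer A, take quill from A; A=[tile,gear,jar,drum] B=[joint,shaft,axle,knob,disk] C=[quill]
Tick 2: prefer B, take joint from B; A=[tile,gear,jar,drum] B=[shaft,axle,knob,disk] C=[quill,joint]
Tick 3: prefer A, take tile from A; A=[gear,jar,drum] B=[shaft,axle,knob,disk] C=[quill,joint,tile]
Tick 4: prefer B, take shaft from B; A=[gear,jar,drum] B=[axle,knob,disk] C=[quill,joint,tile,shaft]
Tick 5: prefer A, take gear from A; A=[jar,drum] B=[axle,knob,disk] C=[quill,joint,tile,shaft,gear]
Tick 6: prefer B, take axle from B; A=[jar,drum] B=[knob,disk] C=[quill,joint,tile,shaft,gear,axle]
Tick 7: prefer A, take jar from A; A=[drum] B=[knob,disk] C=[quill,joint,tile,shaft,gear,axle,jar]
Tick 8: prefer B, take knob from B; A=[drum] B=[disk] C=[quill,joint,tile,shaft,gear,axle,jar,knob]
Tick 9: prefer A, take drum from A; A=[-] B=[disk] C=[quill,joint,tile,shaft,gear,axle,jar,knob,drum]

Answer: 9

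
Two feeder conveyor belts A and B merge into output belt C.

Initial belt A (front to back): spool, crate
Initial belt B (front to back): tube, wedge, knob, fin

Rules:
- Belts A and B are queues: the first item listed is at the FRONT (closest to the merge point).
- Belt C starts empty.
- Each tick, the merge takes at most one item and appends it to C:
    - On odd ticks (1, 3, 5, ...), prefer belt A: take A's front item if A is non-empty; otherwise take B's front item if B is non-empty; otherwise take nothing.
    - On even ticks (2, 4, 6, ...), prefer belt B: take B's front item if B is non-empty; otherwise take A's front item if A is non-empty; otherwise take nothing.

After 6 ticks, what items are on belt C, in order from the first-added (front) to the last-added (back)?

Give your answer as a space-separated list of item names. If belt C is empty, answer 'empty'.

Tick 1: prefer A, take spool from A; A=[crate] B=[tube,wedge,knob,fin] C=[spool]
Tick 2: prefer B, take tube from B; A=[crate] B=[wedge,knob,fin] C=[spool,tube]
Tick 3: prefer A, take crate from A; A=[-] B=[wedge,knob,fin] C=[spool,tube,crate]
Tick 4: prefer B, take wedge from B; A=[-] B=[knob,fin] C=[spool,tube,crate,wedge]
Tick 5: prefer A, take knob from B; A=[-] B=[fin] C=[spool,tube,crate,wedge,knob]
Tick 6: prefer B, take fin from B; A=[-] B=[-] C=[spool,tube,crate,wedge,knob,fin]

Answer: spool tube crate wedge knob fin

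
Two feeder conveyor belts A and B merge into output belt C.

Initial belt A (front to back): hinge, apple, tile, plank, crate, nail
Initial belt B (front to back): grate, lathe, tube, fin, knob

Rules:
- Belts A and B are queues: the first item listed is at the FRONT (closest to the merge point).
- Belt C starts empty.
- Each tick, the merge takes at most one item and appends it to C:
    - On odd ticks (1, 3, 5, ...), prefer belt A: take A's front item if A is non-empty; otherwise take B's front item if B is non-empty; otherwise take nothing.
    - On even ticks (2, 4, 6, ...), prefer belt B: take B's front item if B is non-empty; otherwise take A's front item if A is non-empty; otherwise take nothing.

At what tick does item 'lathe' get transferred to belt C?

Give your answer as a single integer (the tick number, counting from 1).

Answer: 4

Derivation:
Tick 1: prefer A, take hinge from A; A=[apple,tile,plank,crate,nail] B=[grate,lathe,tube,fin,knob] C=[hinge]
Tick 2: prefer B, take grate from B; A=[apple,tile,plank,crate,nail] B=[lathe,tube,fin,knob] C=[hinge,grate]
Tick 3: prefer A, take apple from A; A=[tile,plank,crate,nail] B=[lathe,tube,fin,knob] C=[hinge,grate,apple]
Tick 4: prefer B, take lathe from B; A=[tile,plank,crate,nail] B=[tube,fin,knob] C=[hinge,grate,apple,lathe]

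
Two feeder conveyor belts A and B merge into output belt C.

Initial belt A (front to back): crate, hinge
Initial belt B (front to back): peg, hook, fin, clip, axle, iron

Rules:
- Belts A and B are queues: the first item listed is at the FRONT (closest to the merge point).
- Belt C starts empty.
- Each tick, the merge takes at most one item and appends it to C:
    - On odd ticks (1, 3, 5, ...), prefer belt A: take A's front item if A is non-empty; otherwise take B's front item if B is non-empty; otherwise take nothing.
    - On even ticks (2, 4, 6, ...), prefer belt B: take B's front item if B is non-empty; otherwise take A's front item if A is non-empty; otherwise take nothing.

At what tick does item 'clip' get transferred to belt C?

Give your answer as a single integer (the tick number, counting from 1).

Tick 1: prefer A, take crate from A; A=[hinge] B=[peg,hook,fin,clip,axle,iron] C=[crate]
Tick 2: prefer B, take peg from B; A=[hinge] B=[hook,fin,clip,axle,iron] C=[crate,peg]
Tick 3: prefer A, take hinge from A; A=[-] B=[hook,fin,clip,axle,iron] C=[crate,peg,hinge]
Tick 4: prefer B, take hook from B; A=[-] B=[fin,clip,axle,iron] C=[crate,peg,hinge,hook]
Tick 5: prefer A, take fin from B; A=[-] B=[clip,axle,iron] C=[crate,peg,hinge,hook,fin]
Tick 6: prefer B, take clip from B; A=[-] B=[axle,iron] C=[crate,peg,hinge,hook,fin,clip]

Answer: 6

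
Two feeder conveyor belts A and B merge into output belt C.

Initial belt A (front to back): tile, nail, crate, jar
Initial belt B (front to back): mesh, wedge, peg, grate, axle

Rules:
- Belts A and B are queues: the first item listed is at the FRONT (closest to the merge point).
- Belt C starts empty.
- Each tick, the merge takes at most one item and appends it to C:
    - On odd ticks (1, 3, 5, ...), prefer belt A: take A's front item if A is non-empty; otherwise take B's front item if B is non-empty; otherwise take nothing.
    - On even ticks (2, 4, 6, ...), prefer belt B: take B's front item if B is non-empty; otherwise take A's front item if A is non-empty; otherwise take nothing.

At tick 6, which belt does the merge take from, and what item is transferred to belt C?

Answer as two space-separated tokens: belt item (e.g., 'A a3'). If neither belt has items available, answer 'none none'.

Tick 1: prefer A, take tile from A; A=[nail,crate,jar] B=[mesh,wedge,peg,grate,axle] C=[tile]
Tick 2: prefer B, take mesh from B; A=[nail,crate,jar] B=[wedge,peg,grate,axle] C=[tile,mesh]
Tick 3: prefer A, take nail from A; A=[crate,jar] B=[wedge,peg,grate,axle] C=[tile,mesh,nail]
Tick 4: prefer B, take wedge from B; A=[crate,jar] B=[peg,grate,axle] C=[tile,mesh,nail,wedge]
Tick 5: prefer A, take crate from A; A=[jar] B=[peg,grate,axle] C=[tile,mesh,nail,wedge,crate]
Tick 6: prefer B, take peg from B; A=[jar] B=[grate,axle] C=[tile,mesh,nail,wedge,crate,peg]

Answer: B peg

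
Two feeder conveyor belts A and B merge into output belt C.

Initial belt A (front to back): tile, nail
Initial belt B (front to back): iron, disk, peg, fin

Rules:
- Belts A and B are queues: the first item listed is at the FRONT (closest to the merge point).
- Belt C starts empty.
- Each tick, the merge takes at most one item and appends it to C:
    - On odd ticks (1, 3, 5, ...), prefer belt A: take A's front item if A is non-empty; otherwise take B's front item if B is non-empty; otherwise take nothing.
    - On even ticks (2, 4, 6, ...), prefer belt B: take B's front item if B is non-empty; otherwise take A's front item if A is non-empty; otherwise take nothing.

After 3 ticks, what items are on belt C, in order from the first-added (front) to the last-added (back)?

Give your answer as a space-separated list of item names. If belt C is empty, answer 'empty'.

Answer: tile iron nail

Derivation:
Tick 1: prefer A, take tile from A; A=[nail] B=[iron,disk,peg,fin] C=[tile]
Tick 2: prefer B, take iron from B; A=[nail] B=[disk,peg,fin] C=[tile,iron]
Tick 3: prefer A, take nail from A; A=[-] B=[disk,peg,fin] C=[tile,iron,nail]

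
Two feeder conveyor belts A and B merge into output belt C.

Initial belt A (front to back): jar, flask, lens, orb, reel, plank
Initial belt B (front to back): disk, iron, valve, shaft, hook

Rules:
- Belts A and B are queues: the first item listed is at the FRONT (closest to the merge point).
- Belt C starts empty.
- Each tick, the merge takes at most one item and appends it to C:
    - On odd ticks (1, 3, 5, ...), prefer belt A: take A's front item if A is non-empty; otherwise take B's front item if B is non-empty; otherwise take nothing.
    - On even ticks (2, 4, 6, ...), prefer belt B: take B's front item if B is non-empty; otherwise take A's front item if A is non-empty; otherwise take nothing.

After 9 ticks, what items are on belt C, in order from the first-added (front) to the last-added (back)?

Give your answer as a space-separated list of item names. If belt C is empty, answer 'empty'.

Tick 1: prefer A, take jar from A; A=[flask,lens,orb,reel,plank] B=[disk,iron,valve,shaft,hook] C=[jar]
Tick 2: prefer B, take disk from B; A=[flask,lens,orb,reel,plank] B=[iron,valve,shaft,hook] C=[jar,disk]
Tick 3: prefer A, take flask from A; A=[lens,orb,reel,plank] B=[iron,valve,shaft,hook] C=[jar,disk,flask]
Tick 4: prefer B, take iron from B; A=[lens,orb,reel,plank] B=[valve,shaft,hook] C=[jar,disk,flask,iron]
Tick 5: prefer A, take lens from A; A=[orb,reel,plank] B=[valve,shaft,hook] C=[jar,disk,flask,iron,lens]
Tick 6: prefer B, take valve from B; A=[orb,reel,plank] B=[shaft,hook] C=[jar,disk,flask,iron,lens,valve]
Tick 7: prefer A, take orb from A; A=[reel,plank] B=[shaft,hook] C=[jar,disk,flask,iron,lens,valve,orb]
Tick 8: prefer B, take shaft from B; A=[reel,plank] B=[hook] C=[jar,disk,flask,iron,lens,valve,orb,shaft]
Tick 9: prefer A, take reel from A; A=[plank] B=[hook] C=[jar,disk,flask,iron,lens,valve,orb,shaft,reel]

Answer: jar disk flask iron lens valve orb shaft reel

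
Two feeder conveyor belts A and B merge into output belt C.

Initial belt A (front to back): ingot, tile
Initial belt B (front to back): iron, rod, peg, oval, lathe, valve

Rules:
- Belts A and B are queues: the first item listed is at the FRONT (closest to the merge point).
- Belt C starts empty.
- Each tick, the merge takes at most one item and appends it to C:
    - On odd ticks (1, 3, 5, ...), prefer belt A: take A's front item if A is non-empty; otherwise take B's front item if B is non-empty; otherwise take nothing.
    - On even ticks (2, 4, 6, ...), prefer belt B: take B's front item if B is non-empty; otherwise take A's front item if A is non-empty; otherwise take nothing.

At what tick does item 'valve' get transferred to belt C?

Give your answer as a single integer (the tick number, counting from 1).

Answer: 8

Derivation:
Tick 1: prefer A, take ingot from A; A=[tile] B=[iron,rod,peg,oval,lathe,valve] C=[ingot]
Tick 2: prefer B, take iron from B; A=[tile] B=[rod,peg,oval,lathe,valve] C=[ingot,iron]
Tick 3: prefer A, take tile from A; A=[-] B=[rod,peg,oval,lathe,valve] C=[ingot,iron,tile]
Tick 4: prefer B, take rod from B; A=[-] B=[peg,oval,lathe,valve] C=[ingot,iron,tile,rod]
Tick 5: prefer A, take peg from B; A=[-] B=[oval,lathe,valve] C=[ingot,iron,tile,rod,peg]
Tick 6: prefer B, take oval from B; A=[-] B=[lathe,valve] C=[ingot,iron,tile,rod,peg,oval]
Tick 7: prefer A, take lathe from B; A=[-] B=[valve] C=[ingot,iron,tile,rod,peg,oval,lathe]
Tick 8: prefer B, take valve from B; A=[-] B=[-] C=[ingot,iron,tile,rod,peg,oval,lathe,valve]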